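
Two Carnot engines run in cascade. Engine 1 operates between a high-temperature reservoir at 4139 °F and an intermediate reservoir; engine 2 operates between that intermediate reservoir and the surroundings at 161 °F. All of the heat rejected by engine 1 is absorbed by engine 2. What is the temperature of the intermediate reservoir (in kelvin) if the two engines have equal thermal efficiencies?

T_m ≈ 939 K

T_H = 4139 °F → (4139 − 32) × 5/9 = 2281.67 °C = 2554.82 K.
T_C = 161 °F → (161 − 32) × 5/9 = 71.67 °C = 344.82 K.
Equal efficiencies require 1 − T_m/T_H = 1 − T_C/T_m, i.e. T_m/T_H = T_C/T_m, so T_m = √(T_H·T_C) = √(2554.82 × 344.82) = 939 K.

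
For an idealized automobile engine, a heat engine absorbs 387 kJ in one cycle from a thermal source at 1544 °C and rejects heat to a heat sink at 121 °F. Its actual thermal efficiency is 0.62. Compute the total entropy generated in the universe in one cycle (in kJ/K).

ΔS_univ ≈ 0.2429 kJ/K

T_H = 1544 °C → 1544 + 273.15 = 1817.15 K.
T_C = 121 °F → (121 − 32) × 5/9 = 49.44 °C = 322.59 K.
W = η·Q_H = 0.62 × 387 = 239.9 kJ, so Q_C = Q_H − W = 147.1 kJ.
Entropy balance on the reservoirs: −Q_H/T_H = -0.2130 kJ/K, +Q_C/T_C = 0.4559 kJ/K.
ΔS_univ = −Q_H/T_H + Q_C/T_C = 0.2429 kJ/K (> 0, since η = 0.62 < η_Carnot = 0.822).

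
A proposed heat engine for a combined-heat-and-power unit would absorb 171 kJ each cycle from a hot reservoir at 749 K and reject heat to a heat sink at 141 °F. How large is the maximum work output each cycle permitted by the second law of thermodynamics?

T_C = 141 °F → (141 − 32) × 5/9 = 60.56 °C = 333.71 K.
No engine can exceed the Carnot limit: η_max = 1 − T_C/T_H = 1 − 333.71/749.00 = 0.5545.
W_max = η_max · Q_H = 0.5545 × 171 = 94.8 kJ.

W_max ≈ 94.8 kJ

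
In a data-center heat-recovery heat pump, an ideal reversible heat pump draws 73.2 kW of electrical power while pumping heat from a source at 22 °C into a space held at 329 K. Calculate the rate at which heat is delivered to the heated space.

Q̇_H ≈ 711.5 kW

T_C = 22 °C → 22 + 273.15 = 295.15 K.
For a reversible heat pump, COP_HP = T_H/(T_H − T_C) = 329.00/33.85 = 9.7194.
Q_H = COP_HP · W = 9.7194 × 73.2 = 711.5 kW.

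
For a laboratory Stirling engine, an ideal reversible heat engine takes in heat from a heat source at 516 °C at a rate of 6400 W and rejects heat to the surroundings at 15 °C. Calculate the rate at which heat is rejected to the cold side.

T_H = 516 °C → 516 + 273.15 = 789.15 K.
T_C = 15 °C → 15 + 273.15 = 288.15 K.
Carnot efficiency: η = 1 − T_C/T_H = 1 − 288.15/789.15 = 0.6349.
For a reversible cycle Q_C/Q_H = T_C/T_H, so Q_C = 6400 × 288.15/789.15 = 2340 W.

Q̇_C ≈ 2340 W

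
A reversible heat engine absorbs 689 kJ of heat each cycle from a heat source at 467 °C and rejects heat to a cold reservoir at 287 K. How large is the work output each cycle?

T_H = 467 °C → 467 + 273.15 = 740.15 K.
Carnot efficiency: η = 1 − T_C/T_H = 1 − 287.00/740.15 = 0.6122.
W = η·Q_H = 0.6122 × 689 = 422 kJ.

W ≈ 422 kJ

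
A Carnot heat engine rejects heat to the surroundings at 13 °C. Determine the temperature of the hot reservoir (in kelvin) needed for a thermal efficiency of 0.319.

T_C = 13 °C → 13 + 273.15 = 286.15 K.
From η = 1 − T_C/T_H, solving for T_H gives T_H = T_C/(1 − η) = 286.15/(1 − 0.319) = 420 K.

T_H ≈ 420 K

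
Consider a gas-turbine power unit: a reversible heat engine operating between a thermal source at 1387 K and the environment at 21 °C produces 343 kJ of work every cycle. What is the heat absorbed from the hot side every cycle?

T_C = 21 °C → 21 + 273.15 = 294.15 K.
The Carnot efficiency is η = 1 − T_C/T_H = 1 − 294.15/1387.00 = 0.7879.
Q_H = W/η = 343/0.7879 = 435 kJ.

Q_H ≈ 435 kJ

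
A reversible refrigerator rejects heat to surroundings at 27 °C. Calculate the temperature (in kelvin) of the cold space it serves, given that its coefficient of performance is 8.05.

T_C ≈ 267.0 K

T_H = 27 °C → 27 + 273.15 = 300.15 K.
COP_R = T_C/(T_H − T_C) ⇒ T_C = T_H·COP_R/(1 + COP_R) = 300.15 × 8.05/(1 + 8.05) = 267.0 K.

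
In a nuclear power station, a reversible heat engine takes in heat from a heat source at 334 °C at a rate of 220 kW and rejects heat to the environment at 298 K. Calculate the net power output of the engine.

T_H = 334 °C → 334 + 273.15 = 607.15 K.
Carnot efficiency: η = 1 − T_C/T_H = 1 − 298.00/607.15 = 0.5092.
W = η·Q_H = 0.5092 × 220 = 112 kW.

Ẇ ≈ 112 kW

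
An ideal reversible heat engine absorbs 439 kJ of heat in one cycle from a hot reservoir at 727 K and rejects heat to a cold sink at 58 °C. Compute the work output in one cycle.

W ≈ 239 kJ

T_C = 58 °C → 58 + 273.15 = 331.15 K.
For a reversible engine, η = 1 − T_C/T_H = 1 − 331.15/727.00 = 0.5445.
W = η·Q_H = 0.5445 × 439 = 239 kJ.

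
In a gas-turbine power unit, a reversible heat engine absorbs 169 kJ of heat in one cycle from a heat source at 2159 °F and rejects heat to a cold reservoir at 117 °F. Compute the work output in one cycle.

T_H = 2159 °F → (2159 − 32) × 5/9 = 1181.67 °C = 1454.82 K.
T_C = 117 °F → (117 − 32) × 5/9 = 47.22 °C = 320.37 K.
Since the cycle is reversible, η = 1 − T_C/T_H = 1 − 320.37/1454.82 = 0.7798.
W = η·Q_H = 0.7798 × 169 = 132 kJ.

W ≈ 132 kJ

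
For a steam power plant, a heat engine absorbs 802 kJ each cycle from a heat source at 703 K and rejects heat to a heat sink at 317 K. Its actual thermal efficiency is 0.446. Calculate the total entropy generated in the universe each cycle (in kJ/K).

W = η·Q_H = 0.446 × 802 = 357.7 kJ, so Q_C = Q_H − W = 444.3 kJ.
Reservoir entropy changes: ΔS_H = −Q_H/T_H = −802/703.00 = -1.141 kJ/K and ΔS_C = +Q_C/T_C = 444.3/317.00 = 1.402 kJ/K.
ΔS_univ = −Q_H/T_H + Q_C/T_C = 0.261 kJ/K (> 0, since η = 0.446 < η_Carnot = 0.549).

ΔS_univ ≈ 0.261 kJ/K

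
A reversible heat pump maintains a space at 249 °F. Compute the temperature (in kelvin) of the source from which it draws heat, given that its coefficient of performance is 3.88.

T_H = 249 °F → (249 − 32) × 5/9 = 120.56 °C = 393.71 K.
COP_HP = T_H/(T_H − T_C) ⇒ T_C = T_H·(COP_HP − 1)/COP_HP = 393.71 × (3.88 − 1)/3.88 = 292 K.

T_C ≈ 292 K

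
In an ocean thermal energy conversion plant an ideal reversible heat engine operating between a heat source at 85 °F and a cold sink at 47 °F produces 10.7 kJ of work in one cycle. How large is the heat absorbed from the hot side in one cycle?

T_H = 85 °F → (85 − 32) × 5/9 = 29.44 °C = 302.59 K.
T_C = 47 °F → (47 − 32) × 5/9 = 8.33 °C = 281.48 K.
Since the cycle is reversible, η = 1 − T_C/T_H = 1 − 281.48/302.59 = 0.0698.
Q_H = W/η = 10.7/0.0698 = 153 kJ.

Q_H ≈ 153 kJ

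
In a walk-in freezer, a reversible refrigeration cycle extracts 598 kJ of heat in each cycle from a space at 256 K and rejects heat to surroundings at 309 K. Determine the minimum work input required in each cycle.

COP_R = T_C/(T_H − T_C) = 256.00/53.00 = 4.8302.
W = Q_C/COP_R = 598/4.8302 = 124 kJ.

W_in ≈ 124 kJ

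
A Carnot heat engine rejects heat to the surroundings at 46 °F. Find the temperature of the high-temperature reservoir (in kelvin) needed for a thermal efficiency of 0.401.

T_C = 46 °F → (46 − 32) × 5/9 = 7.78 °C = 280.93 K.
From η = 1 − T_C/T_H, solving for T_H gives T_H = T_C/(1 − η) = 280.93/(1 − 0.401) = 469 K.

T_H ≈ 469 K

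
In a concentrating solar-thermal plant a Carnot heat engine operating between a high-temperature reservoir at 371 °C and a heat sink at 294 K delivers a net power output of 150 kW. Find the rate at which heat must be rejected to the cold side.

T_H = 371 °C → 371 + 273.15 = 644.15 K.
Since the cycle is reversible, η = 1 − T_C/T_H = 1 − 294.00/644.15 = 0.5436.
Since Q_C/Q_H = T_C/T_H and Q_H = W/η, Q_C = W·T_C/(T_H − T_C) = 150 × 294.00/350.15 = 126 kW.

Q̇_C ≈ 126 kW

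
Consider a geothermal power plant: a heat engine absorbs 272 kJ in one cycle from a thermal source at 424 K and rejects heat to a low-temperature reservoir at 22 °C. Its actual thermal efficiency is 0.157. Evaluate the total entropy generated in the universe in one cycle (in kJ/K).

ΔS_univ ≈ 0.135 kJ/K

T_C = 22 °C → 22 + 273.15 = 295.15 K.
W = η·Q_H = 0.157 × 272 = 42.70 kJ, so Q_C = Q_H − W = 229.3 kJ.
Reservoir entropy changes: ΔS_H = −Q_H/T_H = −272/424.00 = -0.6415 kJ/K and ΔS_C = +Q_C/T_C = 229.3/295.15 = 0.7769 kJ/K.
ΔS_univ = −Q_H/T_H + Q_C/T_C = 0.135 kJ/K (> 0, since η = 0.157 < η_Carnot = 0.304).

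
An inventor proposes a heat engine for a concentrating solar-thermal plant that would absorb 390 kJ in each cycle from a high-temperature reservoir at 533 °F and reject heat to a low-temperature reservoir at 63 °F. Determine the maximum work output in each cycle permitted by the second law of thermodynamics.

T_H = 533 °F → (533 − 32) × 5/9 = 278.33 °C = 551.48 K.
T_C = 63 °F → (63 − 32) × 5/9 = 17.22 °C = 290.37 K.
By the Carnot theorem, η_max = 1 − T_C/T_H = 1 − 290.37/551.48 = 0.4735.
W_max = η_max · Q_H = 0.4735 × 390 = 184.7 kJ.

W_max ≈ 184.7 kJ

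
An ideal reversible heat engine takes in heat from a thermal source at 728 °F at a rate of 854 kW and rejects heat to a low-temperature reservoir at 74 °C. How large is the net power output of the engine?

Ẇ ≈ 405 kW

T_H = 728 °F → (728 − 32) × 5/9 = 386.67 °C = 659.82 K.
T_C = 74 °C → 74 + 273.15 = 347.15 K.
The Carnot efficiency is η = 1 − T_C/T_H = 1 − 347.15/659.82 = 0.4739.
W = η·Q_H = 0.4739 × 854 = 405 kW.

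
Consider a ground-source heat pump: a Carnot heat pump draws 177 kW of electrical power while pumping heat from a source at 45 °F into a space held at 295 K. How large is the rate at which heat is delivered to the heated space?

T_C = 45 °F → (45 − 32) × 5/9 = 7.22 °C = 280.37 K.
COP_HP = T_H/(T_H − T_C) = 295.00/14.63 = 20.1671.
Q_H = COP_HP · W = 20.1671 × 177 = 3570 kW.

Q̇_H ≈ 3570 kW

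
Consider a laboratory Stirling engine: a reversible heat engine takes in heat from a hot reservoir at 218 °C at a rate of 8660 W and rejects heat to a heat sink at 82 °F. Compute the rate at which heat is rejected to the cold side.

T_H = 218 °C → 218 + 273.15 = 491.15 K.
T_C = 82 °F → (82 − 32) × 5/9 = 27.78 °C = 300.93 K.
η_rev = 1 − T_C/T_H = 1 − 300.93/491.15 = 0.3873.
For a reversible cycle Q_C/Q_H = T_C/T_H, so Q_C = 8660 × 300.93/491.15 = 5310 W.

Q̇_C ≈ 5310 W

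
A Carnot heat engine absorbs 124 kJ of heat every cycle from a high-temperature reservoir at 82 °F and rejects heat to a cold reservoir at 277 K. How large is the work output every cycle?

W ≈ 9.860 kJ

T_H = 82 °F → (82 − 32) × 5/9 = 27.78 °C = 300.93 K.
For a reversible engine, η = 1 − T_C/T_H = 1 − 277.00/300.93 = 0.0795.
W = η·Q_H = 0.0795 × 124 = 9.860 kJ.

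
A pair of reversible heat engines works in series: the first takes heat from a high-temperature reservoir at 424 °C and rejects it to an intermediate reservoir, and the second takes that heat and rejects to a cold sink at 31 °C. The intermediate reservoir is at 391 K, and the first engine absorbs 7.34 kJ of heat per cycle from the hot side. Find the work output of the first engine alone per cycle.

W₁ ≈ 3.22 kJ

T_H = 424 °C → 424 + 273.15 = 697.15 K.
T_C = 31 °C → 31 + 273.15 = 304.15 K.
First-stage efficiency η₁ = 1 − T_m/T_H = 1 − 391.00/697.15 = 0.4391.
W₁ = η₁·Q_H = 0.4391 × 7.34 = 3.22 kJ.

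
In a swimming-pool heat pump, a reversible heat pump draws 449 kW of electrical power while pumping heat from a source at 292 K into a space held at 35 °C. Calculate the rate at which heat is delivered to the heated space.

T_H = 35 °C → 35 + 273.15 = 308.15 K.
COP_HP = T_H/(T_H − T_C) = 308.15/16.15 = 19.0805.
Q_H = COP_HP · W = 19.0805 × 449 = 8567 kW.

Q̇_H ≈ 8567 kW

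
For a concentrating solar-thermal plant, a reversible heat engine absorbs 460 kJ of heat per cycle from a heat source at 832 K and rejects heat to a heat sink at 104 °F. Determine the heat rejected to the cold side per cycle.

T_C = 104 °F → (104 − 32) × 5/9 = 40.00 °C = 313.15 K.
The Carnot efficiency is η = 1 − T_C/T_H = 1 − 313.15/832.00 = 0.6236.
For a reversible cycle Q_C/Q_H = T_C/T_H, so Q_C = 460 × 313.15/832.00 = 173 kJ.

Q_C ≈ 173 kJ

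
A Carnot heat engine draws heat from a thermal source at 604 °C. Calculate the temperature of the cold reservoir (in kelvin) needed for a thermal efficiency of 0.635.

T_H = 604 °C → 604 + 273.15 = 877.15 K.
From η = 1 − T_C/T_H, T_C = T_H·(1 − η) = 877.15 × (1 − 0.635) = 320 K.

T_C ≈ 320 K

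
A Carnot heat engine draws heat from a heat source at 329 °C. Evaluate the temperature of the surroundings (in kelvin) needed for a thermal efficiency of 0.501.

T_H = 329 °C → 329 + 273.15 = 602.15 K.
From η = 1 − T_C/T_H, T_C = T_H·(1 − η) = 602.15 × (1 − 0.501) = 300.5 K.

T_C ≈ 300.5 K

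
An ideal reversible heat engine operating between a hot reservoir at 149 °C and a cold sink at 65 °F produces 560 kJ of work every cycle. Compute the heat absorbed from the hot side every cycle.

T_H = 149 °C → 149 + 273.15 = 422.15 K.
T_C = 65 °F → (65 − 32) × 5/9 = 18.33 °C = 291.48 K.
Since the cycle is reversible, η = 1 − T_C/T_H = 1 − 291.48/422.15 = 0.3095.
Q_H = W/η = 560/0.3095 = 1810 kJ.

Q_H ≈ 1810 kJ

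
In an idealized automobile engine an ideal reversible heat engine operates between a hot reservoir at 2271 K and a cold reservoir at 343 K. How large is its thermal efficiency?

For a reversible engine, η = 1 − T_C/T_H = 1 − 343.00/2271.00 = 0.849.

η ≈ 0.849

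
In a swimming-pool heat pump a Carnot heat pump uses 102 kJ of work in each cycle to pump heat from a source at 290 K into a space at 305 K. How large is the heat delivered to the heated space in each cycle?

Reversible heating COP: COP_HP = T_H/(T_H − T_C) = 305.00/15.00 = 20.3333.
Q_H = COP_HP · W = 20.3333 × 102 = 2070 kJ.

Q_H ≈ 2070 kJ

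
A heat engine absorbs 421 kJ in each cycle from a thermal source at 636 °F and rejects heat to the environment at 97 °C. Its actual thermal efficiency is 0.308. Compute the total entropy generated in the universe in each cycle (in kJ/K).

ΔS_univ ≈ 0.0954 kJ/K

T_H = 636 °F → (636 − 32) × 5/9 = 335.56 °C = 608.71 K.
T_C = 97 °C → 97 + 273.15 = 370.15 K.
W = η·Q_H = 0.308 × 421 = 129.7 kJ, so Q_C = Q_H − W = 291.3 kJ.
The hot reservoir loses entropy Q_H/T_H = 421/608.71 = 0.6916 kJ/K; the cold reservoir gains Q_C/T_C = 291.3/370.15 = 0.7871 kJ/K.
ΔS_univ = −Q_H/T_H + Q_C/T_C = 0.0954 kJ/K (> 0, since η = 0.308 < η_Carnot = 0.392).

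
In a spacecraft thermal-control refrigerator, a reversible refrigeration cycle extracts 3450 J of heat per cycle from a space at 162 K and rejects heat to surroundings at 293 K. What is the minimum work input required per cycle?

COP_R = T_C/(T_H − T_C) = 162.00/131.00 = 1.2366.
W = Q_C/COP_R = 3450/1.2366 = 2790 J.

W_in ≈ 2790 J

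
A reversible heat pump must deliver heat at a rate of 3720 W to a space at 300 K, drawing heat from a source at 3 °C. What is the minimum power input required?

T_C = 3 °C → 3 + 273.15 = 276.15 K.
COP_HP = T_H/(T_H − T_C) = 300.00/23.85 = 12.5786.
W = Q_H/COP_HP = 3720/12.5786 = 295.7 W.

Ẇ_in ≈ 295.7 W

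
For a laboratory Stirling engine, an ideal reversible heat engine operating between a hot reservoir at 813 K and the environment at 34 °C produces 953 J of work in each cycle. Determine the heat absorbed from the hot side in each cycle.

T_C = 34 °C → 34 + 273.15 = 307.15 K.
For a reversible engine, η = 1 − T_C/T_H = 1 − 307.15/813.00 = 0.6222.
Q_H = W/η = 953/0.6222 = 1530 J.

Q_H ≈ 1530 J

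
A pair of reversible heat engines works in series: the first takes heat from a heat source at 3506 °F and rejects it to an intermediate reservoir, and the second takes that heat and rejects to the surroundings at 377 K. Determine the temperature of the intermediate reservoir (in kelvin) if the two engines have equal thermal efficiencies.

T_H = 3506 °F → (3506 − 32) × 5/9 = 1930.00 °C = 2203.15 K.
Equal efficiencies require 1 − T_m/T_H = 1 − T_C/T_m, i.e. T_m/T_H = T_C/T_m, so T_m = √(T_H·T_C) = √(2203.15 × 377.00) = 911.4 K.

T_m ≈ 911.4 K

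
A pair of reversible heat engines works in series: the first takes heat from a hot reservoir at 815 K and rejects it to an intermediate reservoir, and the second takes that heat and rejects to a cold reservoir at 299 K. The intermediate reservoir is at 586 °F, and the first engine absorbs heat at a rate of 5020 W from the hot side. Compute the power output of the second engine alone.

T_m = 586 °F → (586 − 32) × 5/9 = 307.78 °C = 580.93 K.
Heat entering the second stage: Q_m = Q_H·(T_m/T_H) = 5020 × 580.93/815.00 = 3580 W.
Second-stage efficiency η₂ = 1 − T_C/T_m = 1 − 299.00/580.93 = 0.4853, so W₂ = η₂·Q_m = 1740 W.

Ẇ₂ ≈ 1740 W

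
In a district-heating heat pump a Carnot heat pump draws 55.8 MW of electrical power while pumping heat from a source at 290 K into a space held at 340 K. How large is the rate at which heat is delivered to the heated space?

For a reversible heat pump, COP_HP = T_H/(T_H − T_C) = 340.00/50.00 = 6.8000.
Q_H = COP_HP · W = 6.8000 × 55.8 = 379.4 MW.

Q̇_H ≈ 379.4 MW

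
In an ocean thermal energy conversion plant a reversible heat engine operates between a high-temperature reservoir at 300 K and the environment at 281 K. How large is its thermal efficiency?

η ≈ 0.06333

For a reversible engine, η = 1 − T_C/T_H = 1 − 281.00/300.00 = 0.06333.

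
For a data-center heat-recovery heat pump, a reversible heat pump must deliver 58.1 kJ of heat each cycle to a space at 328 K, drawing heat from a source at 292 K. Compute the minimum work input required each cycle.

W_in ≈ 6.377 kJ

COP_HP = T_H/(T_H − T_C) = 328.00/36.00 = 9.1111.
W = Q_H/COP_HP = 58.1/9.1111 = 6.377 kJ.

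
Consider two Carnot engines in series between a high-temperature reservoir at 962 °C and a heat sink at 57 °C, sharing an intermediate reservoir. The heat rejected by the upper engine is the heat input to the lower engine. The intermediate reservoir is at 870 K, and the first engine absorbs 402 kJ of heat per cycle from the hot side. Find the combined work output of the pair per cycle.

T_H = 962 °C → 962 + 273.15 = 1235.15 K.
T_C = 57 °C → 57 + 273.15 = 330.15 K.
Two reversible stages in series are equivalent to a single Carnot engine between T_H and T_C, so η_total = 1 − T_C/T_H = 1 − 330.15/1235.15 = 0.7327.
W_total = η_total · Q_H = 0.7327 × 402 = 295 kJ.

W_total ≈ 295 kJ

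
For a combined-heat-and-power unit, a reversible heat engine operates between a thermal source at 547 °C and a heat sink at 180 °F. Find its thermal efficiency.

T_H = 547 °C → 547 + 273.15 = 820.15 K.
T_C = 180 °F → (180 − 32) × 5/9 = 82.22 °C = 355.37 K.
η_rev = 1 − T_C/T_H = 1 − 355.37/820.15 = 0.567.

η ≈ 0.567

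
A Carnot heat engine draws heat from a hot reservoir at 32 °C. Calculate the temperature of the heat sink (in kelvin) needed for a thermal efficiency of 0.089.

T_H = 32 °C → 32 + 273.15 = 305.15 K.
From η = 1 − T_C/T_H, T_C = T_H·(1 − η) = 305.15 × (1 − 0.089) = 278 K.

T_C ≈ 278 K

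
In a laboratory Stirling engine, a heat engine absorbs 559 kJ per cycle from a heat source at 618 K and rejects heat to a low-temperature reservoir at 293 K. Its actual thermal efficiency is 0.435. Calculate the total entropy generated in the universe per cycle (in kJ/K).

ΔS_univ ≈ 0.173 kJ/K

W = η·Q_H = 0.435 × 559 = 243.2 kJ, so Q_C = Q_H − W = 315.8 kJ.
Reservoir entropy changes: ΔS_H = −Q_H/T_H = −559/618.00 = -0.9045 kJ/K and ΔS_C = +Q_C/T_C = 315.8/293.00 = 1.078 kJ/K.
ΔS_univ = −Q_H/T_H + Q_C/T_C = 0.173 kJ/K (> 0, since η = 0.435 < η_Carnot = 0.526).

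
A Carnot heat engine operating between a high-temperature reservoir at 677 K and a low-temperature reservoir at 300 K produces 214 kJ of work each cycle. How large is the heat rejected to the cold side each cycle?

η_rev = 1 − T_C/T_H = 1 − 300.00/677.00 = 0.5569.
Since Q_C/Q_H = T_C/T_H and Q_H = W/η, Q_C = W·T_C/(T_H − T_C) = 214 × 300.00/377.00 = 170 kJ.

Q_C ≈ 170 kJ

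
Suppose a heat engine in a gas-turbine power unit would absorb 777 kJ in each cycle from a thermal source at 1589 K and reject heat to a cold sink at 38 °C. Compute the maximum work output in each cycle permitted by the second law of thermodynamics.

W_max ≈ 625 kJ

T_C = 38 °C → 38 + 273.15 = 311.15 K.
By the Carnot theorem, η_max = 1 − T_C/T_H = 1 − 311.15/1589.00 = 0.8042.
W_max = η_max · Q_H = 0.8042 × 777 = 625 kJ.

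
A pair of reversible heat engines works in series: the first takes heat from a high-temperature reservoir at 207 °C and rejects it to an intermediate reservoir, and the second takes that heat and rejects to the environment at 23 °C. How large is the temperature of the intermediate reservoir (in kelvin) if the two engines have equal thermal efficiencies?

T_H = 207 °C → 207 + 273.15 = 480.15 K.
T_C = 23 °C → 23 + 273.15 = 296.15 K.
Equal efficiencies require 1 − T_m/T_H = 1 − T_C/T_m, i.e. T_m/T_H = T_C/T_m, so T_m = √(T_H·T_C) = √(480.15 × 296.15) = 377 K.

T_m ≈ 377 K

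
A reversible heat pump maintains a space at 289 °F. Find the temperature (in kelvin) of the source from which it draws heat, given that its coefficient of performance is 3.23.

T_C ≈ 287 K

T_H = 289 °F → (289 − 32) × 5/9 = 142.78 °C = 415.93 K.
COP_HP = T_H/(T_H − T_C) ⇒ T_C = T_H·(COP_HP − 1)/COP_HP = 415.93 × (3.23 − 1)/3.23 = 287 K.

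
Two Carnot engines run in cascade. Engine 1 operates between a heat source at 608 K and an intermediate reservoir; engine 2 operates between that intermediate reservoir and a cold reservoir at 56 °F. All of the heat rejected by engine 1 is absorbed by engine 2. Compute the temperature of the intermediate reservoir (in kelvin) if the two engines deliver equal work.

T_C = 56 °F → (56 − 32) × 5/9 = 13.33 °C = 286.48 K.
For reversible stages Q_m = Q_H·(T_m/T_H). Setting W₁ = Q_H(1 − T_m/T_H) equal to W₂ = Q_m(1 − T_C/T_m) = Q_H·(T_m − T_C)/T_H gives T_H − T_m = T_m − T_C, so T_m = (T_H + T_C)/2 = (608.00 + 286.48)/2 = 447 K.

T_m ≈ 447 K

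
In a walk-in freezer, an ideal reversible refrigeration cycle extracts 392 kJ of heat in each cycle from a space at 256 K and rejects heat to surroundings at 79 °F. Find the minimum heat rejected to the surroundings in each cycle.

Q_H ≈ 458 kJ

T_H = 79 °F → (79 − 32) × 5/9 = 26.11 °C = 299.26 K.
For a reversible cycle Q_H/Q_C = T_H/T_C, so Q_H = Q_C·T_H/T_C = 392 × 299.26/256.00 = 458 kJ.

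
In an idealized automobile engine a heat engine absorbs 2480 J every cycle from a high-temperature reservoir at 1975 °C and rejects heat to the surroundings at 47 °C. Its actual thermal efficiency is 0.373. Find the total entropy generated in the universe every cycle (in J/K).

ΔS_univ ≈ 3.75 J/K

T_H = 1975 °C → 1975 + 273.15 = 2248.15 K.
T_C = 47 °C → 47 + 273.15 = 320.15 K.
W = η·Q_H = 0.373 × 2480 = 925.0 J, so Q_C = Q_H − W = 1555 J.
Reservoir entropy changes: ΔS_H = −Q_H/T_H = −2480/2248.15 = -1.103 J/K and ΔS_C = +Q_C/T_C = 1555/320.15 = 4.857 J/K.
ΔS_univ = −Q_H/T_H + Q_C/T_C = 3.75 J/K (> 0, since η = 0.373 < η_Carnot = 0.858).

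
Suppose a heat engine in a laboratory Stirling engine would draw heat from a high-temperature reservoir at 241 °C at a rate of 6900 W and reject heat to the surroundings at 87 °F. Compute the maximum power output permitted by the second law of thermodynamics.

T_H = 241 °C → 241 + 273.15 = 514.15 K.
T_C = 87 °F → (87 − 32) × 5/9 = 30.56 °C = 303.71 K.
The second-law ceiling is the Carnot efficiency, η_max = 1 − T_C/T_H = 1 − 303.71/514.15 = 0.4093.
W_max = η_max · Q_H = 0.4093 × 6900 = 2820 W.

Ẇ_max ≈ 2820 W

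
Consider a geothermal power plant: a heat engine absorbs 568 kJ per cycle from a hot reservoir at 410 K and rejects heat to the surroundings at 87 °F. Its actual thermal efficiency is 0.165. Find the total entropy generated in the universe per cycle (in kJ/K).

T_C = 87 °F → (87 − 32) × 5/9 = 30.56 °C = 303.71 K.
W = η·Q_H = 0.165 × 568 = 93.72 kJ, so Q_C = Q_H − W = 474.3 kJ.
Reservoir entropy changes: ΔS_H = −Q_H/T_H = −568/410.00 = -1.385 kJ/K and ΔS_C = +Q_C/T_C = 474.3/303.71 = 1.562 kJ/K.
ΔS_univ = −Q_H/T_H + Q_C/T_C = 0.1763 kJ/K (> 0, since η = 0.165 < η_Carnot = 0.259).

ΔS_univ ≈ 0.1763 kJ/K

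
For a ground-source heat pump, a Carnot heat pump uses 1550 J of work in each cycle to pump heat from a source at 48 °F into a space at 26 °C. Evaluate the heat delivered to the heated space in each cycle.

Q_H ≈ 27100 J

T_H = 26 °C → 26 + 273.15 = 299.15 K.
T_C = 48 °F → (48 − 32) × 5/9 = 8.89 °C = 282.04 K.
The Carnot heat-pump COP is COP_HP = T_H/(T_H − T_C) = 299.15/17.11 = 17.4828.
Q_H = COP_HP · W = 17.4828 × 1550 = 27100 J.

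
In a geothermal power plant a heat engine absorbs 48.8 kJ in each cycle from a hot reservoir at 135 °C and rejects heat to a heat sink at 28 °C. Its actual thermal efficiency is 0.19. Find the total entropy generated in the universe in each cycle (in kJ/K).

T_H = 135 °C → 135 + 273.15 = 408.15 K.
T_C = 28 °C → 28 + 273.15 = 301.15 K.
W = η·Q_H = 0.19 × 48.8 = 9.272 kJ, so Q_C = Q_H − W = 39.53 kJ.
Reservoir entropy changes: ΔS_H = −Q_H/T_H = −48.8/408.15 = -0.1196 kJ/K and ΔS_C = +Q_C/T_C = 39.53/301.15 = 0.1313 kJ/K.
ΔS_univ = −Q_H/T_H + Q_C/T_C = 0.0117 kJ/K (> 0, since η = 0.19 < η_Carnot = 0.262).

ΔS_univ ≈ 0.0117 kJ/K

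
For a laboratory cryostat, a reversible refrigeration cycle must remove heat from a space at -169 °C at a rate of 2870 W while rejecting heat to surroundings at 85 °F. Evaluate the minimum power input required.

Ẇ_in ≈ 5468 W

T_H = 85 °F → (85 − 32) × 5/9 = 29.44 °C = 302.59 K.
T_C = -169 °C → -169 + 273.15 = 104.15 K.
The reversible coefficient of performance is COP_R = T_C/(T_H − T_C) = 104.15/198.44 = 0.5248.
W = Q_C/COP_R = 2870/0.5248 = 5468 W.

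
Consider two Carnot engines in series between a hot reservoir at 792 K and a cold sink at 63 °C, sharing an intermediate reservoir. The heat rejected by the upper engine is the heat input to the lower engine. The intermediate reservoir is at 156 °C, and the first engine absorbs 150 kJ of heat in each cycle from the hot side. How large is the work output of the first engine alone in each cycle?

T_C = 63 °C → 63 + 273.15 = 336.15 K.
T_m = 156 °C → 156 + 273.15 = 429.15 K.
First-stage efficiency η₁ = 1 − T_m/T_H = 1 − 429.15/792.00 = 0.4581.
W₁ = η₁·Q_H = 0.4581 × 150 = 68.72 kJ.

W₁ ≈ 68.72 kJ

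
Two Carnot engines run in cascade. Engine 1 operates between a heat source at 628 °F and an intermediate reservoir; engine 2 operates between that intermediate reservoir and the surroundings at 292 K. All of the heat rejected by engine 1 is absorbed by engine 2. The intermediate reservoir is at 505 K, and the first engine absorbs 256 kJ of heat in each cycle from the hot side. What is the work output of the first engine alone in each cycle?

W₁ ≈ 42.05 kJ

T_H = 628 °F → (628 − 32) × 5/9 = 331.11 °C = 604.26 K.
First-stage efficiency η₁ = 1 − T_m/T_H = 1 − 505.00/604.26 = 0.1643.
W₁ = η₁·Q_H = 0.1643 × 256 = 42.05 kJ.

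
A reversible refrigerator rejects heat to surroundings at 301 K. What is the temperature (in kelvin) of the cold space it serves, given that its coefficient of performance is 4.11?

COP_R = T_C/(T_H − T_C) ⇒ T_C = T_H·COP_R/(1 + COP_R) = 301.00 × 4.11/(1 + 4.11) = 242.1 K.

T_C ≈ 242.1 K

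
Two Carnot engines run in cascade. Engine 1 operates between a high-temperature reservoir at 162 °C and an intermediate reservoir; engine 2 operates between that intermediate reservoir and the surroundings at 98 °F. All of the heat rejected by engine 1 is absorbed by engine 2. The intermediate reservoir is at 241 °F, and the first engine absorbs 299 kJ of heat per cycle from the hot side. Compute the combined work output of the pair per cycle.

W_total ≈ 86.1 kJ

T_H = 162 °C → 162 + 273.15 = 435.15 K.
T_C = 98 °F → (98 − 32) × 5/9 = 36.67 °C = 309.82 K.
Two reversible stages in series are equivalent to a single Carnot engine between T_H and T_C, so η_total = 1 − T_C/T_H = 1 − 309.82/435.15 = 0.2880.
W_total = η_total · Q_H = 0.2880 × 299 = 86.1 kJ.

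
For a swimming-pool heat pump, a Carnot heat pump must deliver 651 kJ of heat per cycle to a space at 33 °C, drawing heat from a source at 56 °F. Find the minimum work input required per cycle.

W_in ≈ 41.8 kJ

T_H = 33 °C → 33 + 273.15 = 306.15 K.
T_C = 56 °F → (56 − 32) × 5/9 = 13.33 °C = 286.48 K.
The Carnot heat-pump COP is COP_HP = T_H/(T_H − T_C) = 306.15/19.67 = 15.5669.
W = Q_H/COP_HP = 651/15.5669 = 41.8 kJ.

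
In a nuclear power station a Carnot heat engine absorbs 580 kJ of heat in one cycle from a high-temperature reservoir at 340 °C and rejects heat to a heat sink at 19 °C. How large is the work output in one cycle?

W ≈ 304 kJ

T_H = 340 °C → 340 + 273.15 = 613.15 K.
T_C = 19 °C → 19 + 273.15 = 292.15 K.
For a reversible engine, η = 1 − T_C/T_H = 1 − 292.15/613.15 = 0.5235.
W = η·Q_H = 0.5235 × 580 = 304 kJ.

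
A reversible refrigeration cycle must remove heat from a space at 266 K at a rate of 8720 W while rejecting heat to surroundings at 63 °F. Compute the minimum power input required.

T_H = 63 °F → (63 − 32) × 5/9 = 17.22 °C = 290.37 K.
COP_R = T_C/(T_H − T_C) = 266.00/24.37 = 10.9141.
W = Q_C/COP_R = 8720/10.9141 = 799 W.

Ẇ_in ≈ 799 W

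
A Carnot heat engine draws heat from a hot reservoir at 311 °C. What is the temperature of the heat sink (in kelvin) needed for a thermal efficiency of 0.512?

T_H = 311 °C → 311 + 273.15 = 584.15 K.
From η = 1 − T_C/T_H, T_C = T_H·(1 − η) = 584.15 × (1 − 0.512) = 285.1 K.

T_C ≈ 285.1 K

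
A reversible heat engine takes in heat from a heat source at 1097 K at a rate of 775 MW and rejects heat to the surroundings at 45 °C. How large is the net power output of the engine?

T_C = 45 °C → 45 + 273.15 = 318.15 K.
η_rev = 1 − T_C/T_H = 1 − 318.15/1097.00 = 0.7100.
W = η·Q_H = 0.7100 × 775 = 550 MW.

Ẇ ≈ 550 MW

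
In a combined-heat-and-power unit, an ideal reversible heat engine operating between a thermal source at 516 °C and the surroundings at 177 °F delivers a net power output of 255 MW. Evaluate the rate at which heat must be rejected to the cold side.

Q̇_C ≈ 207 MW

T_H = 516 °C → 516 + 273.15 = 789.15 K.
T_C = 177 °F → (177 − 32) × 5/9 = 80.56 °C = 353.71 K.
Since the cycle is reversible, η = 1 − T_C/T_H = 1 − 353.71/789.15 = 0.5518.
Since Q_C/Q_H = T_C/T_H and Q_H = W/η, Q_C = W·T_C/(T_H − T_C) = 255 × 353.71/435.44 = 207 MW.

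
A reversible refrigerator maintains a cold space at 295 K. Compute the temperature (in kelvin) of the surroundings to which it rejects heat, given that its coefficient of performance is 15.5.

COP_R = T_C/(T_H − T_C) ⇒ T_H = T_C·(1 + 1/COP_R) = 295.00 × (1 + 1/15.5) = 314.0 K.

T_H ≈ 314.0 K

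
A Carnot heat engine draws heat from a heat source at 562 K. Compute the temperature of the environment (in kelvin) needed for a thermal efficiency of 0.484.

T_C ≈ 290 K

From η = 1 − T_C/T_H, T_C = T_H·(1 − η) = 562.00 × (1 − 0.484) = 290 K.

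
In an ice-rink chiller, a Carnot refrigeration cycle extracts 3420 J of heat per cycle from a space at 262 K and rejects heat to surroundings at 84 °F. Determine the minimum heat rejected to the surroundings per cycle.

Q_H ≈ 3940 J

T_H = 84 °F → (84 − 32) × 5/9 = 28.89 °C = 302.04 K.
For a reversible cycle Q_H/Q_C = T_H/T_C, so Q_H = Q_C·T_H/T_C = 3420 × 302.04/262.00 = 3940 J.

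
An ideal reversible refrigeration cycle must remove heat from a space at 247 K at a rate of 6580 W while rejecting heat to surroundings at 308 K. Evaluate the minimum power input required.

Ẇ_in ≈ 1630 W

COP_R = T_C/(T_H − T_C) = 247.00/61.00 = 4.0492.
W = Q_C/COP_R = 6580/4.0492 = 1630 W.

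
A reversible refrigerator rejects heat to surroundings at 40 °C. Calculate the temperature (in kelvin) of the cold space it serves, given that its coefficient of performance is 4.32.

T_H = 40 °C → 40 + 273.15 = 313.15 K.
COP_R = T_C/(T_H − T_C) ⇒ T_C = T_H·COP_R/(1 + COP_R) = 313.15 × 4.32/(1 + 4.32) = 254.3 K.

T_C ≈ 254.3 K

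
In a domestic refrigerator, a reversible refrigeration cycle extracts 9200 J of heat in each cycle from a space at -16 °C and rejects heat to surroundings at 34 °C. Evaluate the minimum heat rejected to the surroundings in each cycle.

Q_H ≈ 10990 J

T_H = 34 °C → 34 + 273.15 = 307.15 K.
T_C = -16 °C → -16 + 273.15 = 257.15 K.
For a reversible cycle Q_H/Q_C = T_H/T_C, so Q_H = Q_C·T_H/T_C = 9200 × 307.15/257.15 = 10990 J.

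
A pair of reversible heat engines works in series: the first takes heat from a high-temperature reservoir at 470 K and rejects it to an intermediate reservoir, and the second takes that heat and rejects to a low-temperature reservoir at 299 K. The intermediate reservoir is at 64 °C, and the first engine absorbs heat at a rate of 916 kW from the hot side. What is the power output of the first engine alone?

T_m = 64 °C → 64 + 273.15 = 337.15 K.
First-stage efficiency η₁ = 1 − T_m/T_H = 1 − 337.15/470.00 = 0.2827.
W₁ = η₁·Q_H = 0.2827 × 916 = 259 kW.

Ẇ₁ ≈ 259 kW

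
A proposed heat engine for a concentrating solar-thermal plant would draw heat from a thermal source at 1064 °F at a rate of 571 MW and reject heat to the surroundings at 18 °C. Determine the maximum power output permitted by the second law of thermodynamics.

Ẇ_max ≈ 374.6 MW

T_H = 1064 °F → (1064 − 32) × 5/9 = 573.33 °C = 846.48 K.
T_C = 18 °C → 18 + 273.15 = 291.15 K.
The second-law ceiling is the Carnot efficiency, η_max = 1 − T_C/T_H = 1 − 291.15/846.48 = 0.6560.
W_max = η_max · Q_H = 0.6560 × 571 = 374.6 MW.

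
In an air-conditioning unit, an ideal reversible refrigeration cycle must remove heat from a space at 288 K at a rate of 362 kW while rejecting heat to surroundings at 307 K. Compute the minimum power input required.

For a reversible refrigerator, COP_R = T_C/(T_H − T_C) = 288.00/19.00 = 15.1579.
W = Q_C/COP_R = 362/15.1579 = 23.9 kW.

Ẇ_in ≈ 23.9 kW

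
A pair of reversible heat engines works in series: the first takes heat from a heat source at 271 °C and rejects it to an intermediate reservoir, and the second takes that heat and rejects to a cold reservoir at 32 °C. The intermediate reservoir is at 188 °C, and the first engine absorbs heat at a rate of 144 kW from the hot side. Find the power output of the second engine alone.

Ẇ₂ ≈ 41.3 kW

T_H = 271 °C → 271 + 273.15 = 544.15 K.
T_C = 32 °C → 32 + 273.15 = 305.15 K.
T_m = 188 °C → 188 + 273.15 = 461.15 K.
Heat entering the second stage: Q_m = Q_H·(T_m/T_H) = 144 × 461.15/544.15 = 122 kW.
Second-stage efficiency η₂ = 1 − T_C/T_m = 1 − 305.15/461.15 = 0.3383, so W₂ = η₂·Q_m = 41.3 kW.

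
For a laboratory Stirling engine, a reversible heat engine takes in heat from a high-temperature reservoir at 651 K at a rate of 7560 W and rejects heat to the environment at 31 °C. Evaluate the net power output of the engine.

Ẇ ≈ 4030 W

T_C = 31 °C → 31 + 273.15 = 304.15 K.
For a reversible engine, η = 1 − T_C/T_H = 1 − 304.15/651.00 = 0.5328.
W = η·Q_H = 0.5328 × 7560 = 4030 W.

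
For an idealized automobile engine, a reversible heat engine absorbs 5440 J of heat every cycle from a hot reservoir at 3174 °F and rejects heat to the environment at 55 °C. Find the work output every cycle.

T_H = 3174 °F → (3174 − 32) × 5/9 = 1745.56 °C = 2018.71 K.
T_C = 55 °C → 55 + 273.15 = 328.15 K.
For a reversible engine, η = 1 − T_C/T_H = 1 − 328.15/2018.71 = 0.8374.
W = η·Q_H = 0.8374 × 5440 = 4560 J.

W ≈ 4560 J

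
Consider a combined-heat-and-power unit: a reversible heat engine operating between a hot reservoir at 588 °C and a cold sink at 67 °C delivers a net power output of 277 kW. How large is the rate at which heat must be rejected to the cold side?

Q̇_C ≈ 180.8 kW

T_H = 588 °C → 588 + 273.15 = 861.15 K.
T_C = 67 °C → 67 + 273.15 = 340.15 K.
For a reversible engine, η = 1 − T_C/T_H = 1 − 340.15/861.15 = 0.6050.
Since Q_C/Q_H = T_C/T_H and Q_H = W/η, Q_C = W·T_C/(T_H − T_C) = 277 × 340.15/521.00 = 180.8 kW.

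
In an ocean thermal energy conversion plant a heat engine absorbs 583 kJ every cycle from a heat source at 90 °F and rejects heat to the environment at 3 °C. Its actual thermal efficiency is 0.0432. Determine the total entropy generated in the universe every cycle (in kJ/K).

ΔS_univ ≈ 0.111 kJ/K

T_H = 90 °F → (90 − 32) × 5/9 = 32.22 °C = 305.37 K.
T_C = 3 °C → 3 + 273.15 = 276.15 K.
W = η·Q_H = 0.0432 × 583 = 25.19 kJ, so Q_C = Q_H − W = 557.8 kJ.
The hot reservoir loses entropy Q_H/T_H = 583/305.37 = 1.909 kJ/K; the cold reservoir gains Q_C/T_C = 557.8/276.15 = 2.020 kJ/K.
ΔS_univ = −Q_H/T_H + Q_C/T_C = 0.111 kJ/K (> 0, since η = 0.0432 < η_Carnot = 0.096).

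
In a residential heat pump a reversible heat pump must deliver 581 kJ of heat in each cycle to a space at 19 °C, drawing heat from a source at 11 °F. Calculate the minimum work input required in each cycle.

T_H = 19 °C → 19 + 273.15 = 292.15 K.
T_C = 11 °F → (11 − 32) × 5/9 = -11.67 °C = 261.48 K.
COP_HP = T_H/(T_H − T_C) = 292.15/30.67 = 9.5266.
W = Q_H/COP_HP = 581/9.5266 = 61.0 kJ.

W_in ≈ 61.0 kJ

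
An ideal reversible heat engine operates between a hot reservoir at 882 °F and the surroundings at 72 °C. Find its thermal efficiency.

T_H = 882 °F → (882 − 32) × 5/9 = 472.22 °C = 745.37 K.
T_C = 72 °C → 72 + 273.15 = 345.15 K.
Carnot efficiency: η = 1 − T_C/T_H = 1 − 345.15/745.37 = 0.5369.

η ≈ 0.5369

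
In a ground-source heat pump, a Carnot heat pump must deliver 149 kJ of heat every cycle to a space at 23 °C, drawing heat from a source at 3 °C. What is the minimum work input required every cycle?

W_in ≈ 10.1 kJ

T_H = 23 °C → 23 + 273.15 = 296.15 K.
T_C = 3 °C → 3 + 273.15 = 276.15 K.
Reversible heating COP: COP_HP = T_H/(T_H − T_C) = 296.15/20.00 = 14.8075.
W = Q_H/COP_HP = 149/14.8075 = 10.1 kJ.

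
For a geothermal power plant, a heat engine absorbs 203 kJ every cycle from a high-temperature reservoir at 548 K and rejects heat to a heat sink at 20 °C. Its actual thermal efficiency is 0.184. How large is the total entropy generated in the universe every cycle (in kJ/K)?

ΔS_univ ≈ 0.1946 kJ/K

T_C = 20 °C → 20 + 273.15 = 293.15 K.
W = η·Q_H = 0.184 × 203 = 37.35 kJ, so Q_C = Q_H − W = 165.6 kJ.
The hot reservoir loses entropy Q_H/T_H = 203/548.00 = 0.3704 kJ/K; the cold reservoir gains Q_C/T_C = 165.6/293.15 = 0.5651 kJ/K.
ΔS_univ = −Q_H/T_H + Q_C/T_C = 0.1946 kJ/K (> 0, since η = 0.184 < η_Carnot = 0.465).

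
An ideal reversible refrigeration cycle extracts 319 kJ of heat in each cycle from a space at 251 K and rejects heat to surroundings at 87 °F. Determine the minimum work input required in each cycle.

W_in ≈ 67.0 kJ

T_H = 87 °F → (87 − 32) × 5/9 = 30.56 °C = 303.71 K.
COP_R = T_C/(T_H − T_C) = 251.00/52.71 = 4.7623.
W = Q_C/COP_R = 319/4.7623 = 67.0 kJ.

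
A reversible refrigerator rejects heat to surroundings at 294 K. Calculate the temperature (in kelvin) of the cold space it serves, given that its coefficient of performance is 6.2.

T_C ≈ 253 K

COP_R = T_C/(T_H − T_C) ⇒ T_C = T_H·COP_R/(1 + COP_R) = 294.00 × 6.2/(1 + 6.2) = 253 K.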